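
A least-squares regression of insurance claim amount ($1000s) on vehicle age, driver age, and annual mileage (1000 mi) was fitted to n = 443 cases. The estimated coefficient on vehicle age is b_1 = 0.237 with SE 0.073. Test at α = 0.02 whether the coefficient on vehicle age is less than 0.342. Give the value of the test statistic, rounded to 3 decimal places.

H₀: β₁ = 0.342 vs H₁: β₁ < 0.342.
t = (b_1 − β₁⁰)/SE = (0.237 − 0.342) / 0.073 = -1.438.
df = n − k − 1 = 443 − 3 − 1 = 439.
One-sided p ≈ 0.0755, which is ≥ 0.02, so fail to reject H₀.
The data do not give significant evidence that the true slope on vehicle age is below 0.342 $1000s per unit, holding the other predictors fixed.

t = -1.438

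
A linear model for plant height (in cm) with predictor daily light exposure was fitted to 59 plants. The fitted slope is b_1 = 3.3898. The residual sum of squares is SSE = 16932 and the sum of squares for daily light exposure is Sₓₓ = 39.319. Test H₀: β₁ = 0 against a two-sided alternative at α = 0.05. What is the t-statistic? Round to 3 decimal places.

MSE = SSE/(n − 2) = 16932/57 = 297.053.
SE(b_1) = √(MSE/Sₓₓ) = √(297.053/39.319) = 2.74862.
t = 3.3898 / 2.74862 = 1.233.
df = n − 2 = 57.
Two-sided p ≈ 0.2225, which is ≥ 0.05, so fail to reject H₀.
The data do not give significant evidence of an association between daily light exposure and plant height.

t = 1.233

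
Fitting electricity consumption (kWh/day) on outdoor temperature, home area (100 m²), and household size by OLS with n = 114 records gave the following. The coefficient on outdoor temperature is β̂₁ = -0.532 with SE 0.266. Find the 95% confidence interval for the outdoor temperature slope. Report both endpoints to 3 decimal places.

(-1.059, -0.005)

df = n − k − 1 = 114 − 3 − 1 = 110.
t* = t_{0.025, 110} = 1.981765.
Margin = t* × SE = 1.981765 × 0.266 = 0.52715.
CI: -0.532 ± 0.52715 → (-1.059, -0.005).
With 95% confidence, each one-unit increase in outdoor temperature is associated with a change of between -1.059 and -0.005 kWh/day in electricity consumption, holding the other predictors fixed.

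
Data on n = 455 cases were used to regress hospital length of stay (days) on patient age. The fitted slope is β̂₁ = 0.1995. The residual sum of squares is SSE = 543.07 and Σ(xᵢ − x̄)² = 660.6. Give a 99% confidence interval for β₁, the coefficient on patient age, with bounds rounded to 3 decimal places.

MSE = SSE/(n − 2) = 543.07/453 = 1.19883.
SE(β̂₁) = √(MSE/Sₓₓ) = √(1.19883/660.6) = 0.0426.
df = n − 2 = 453.
t* = t_{0.005, 453} = 2.586726.
Margin = t* × SE = 2.586726 × 0.0426 = 0.11019.
CI: 0.1995 ± 0.11019 → (0.089, 0.310).
With 99% confidence, each one-unit increase in patient age is associated with a change of between 0.089 and 0.310 days in hospital length of stay.

(0.089, 0.310)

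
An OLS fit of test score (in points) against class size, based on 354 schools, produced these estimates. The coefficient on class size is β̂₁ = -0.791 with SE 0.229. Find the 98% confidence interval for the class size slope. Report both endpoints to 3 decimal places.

df = n − 2 = 354 − 2 = 352.
t* = t_{0.01, 352} = 2.336988.
Margin = t* × SE = 2.336988 × 0.229 = 0.53517.
CI: -0.791 ± 0.53517 → (-1.326, -0.256).
With 98% confidence, each one-unit increase in class size is associated with a change of between -1.326 and -0.256 points in test score.

(-1.326, -0.256)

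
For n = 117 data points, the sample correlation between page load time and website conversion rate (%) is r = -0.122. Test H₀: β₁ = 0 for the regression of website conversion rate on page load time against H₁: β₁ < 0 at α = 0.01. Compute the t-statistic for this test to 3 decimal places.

t = -1.318

t = r·√(n − 2)/√(1 − r²) = -0.122·√115/√0.985116 = -1.318.
df = n − 2 = 115.
One-sided p ≈ 0.0950, which is ≥ 0.01, so fail to reject H₀.
The data do not give significant evidence of a linear association between page load time and website conversion rate.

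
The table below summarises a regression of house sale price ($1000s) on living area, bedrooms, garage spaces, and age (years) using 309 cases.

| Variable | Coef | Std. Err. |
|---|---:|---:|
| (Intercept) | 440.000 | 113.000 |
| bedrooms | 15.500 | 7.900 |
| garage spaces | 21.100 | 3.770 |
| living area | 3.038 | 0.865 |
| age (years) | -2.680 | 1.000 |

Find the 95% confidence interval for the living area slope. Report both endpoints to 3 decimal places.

(1.336, 4.740)

Read off: b = 3.038, SE = 0.865 for living area.
df = n − k − 1 = 309 − 4 − 1 = 304.
t* = t_{0.025, 304} = 1.967798.
Margin = t* × SE = 1.967798 × 0.865 = 1.70215.
CI: 3.038 ± 1.70215 → (1.336, 4.740).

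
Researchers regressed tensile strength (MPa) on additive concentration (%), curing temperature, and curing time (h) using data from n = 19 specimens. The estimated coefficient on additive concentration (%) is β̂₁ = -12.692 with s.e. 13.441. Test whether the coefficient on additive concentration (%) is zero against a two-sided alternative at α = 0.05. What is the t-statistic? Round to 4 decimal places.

t = -0.9443

H₀: β₁ = 0 vs H₁: β₁ ≠ 0.
t = (β̂₁ − β₁⁰)/SE = -12.692 / 13.441 = -0.9443.
df = n − k − 1 = 19 − 3 − 1 = 15.
Two-sided p ≈ 0.3600, which is ≥ 0.05, so fail to reject H₀.
The data do not give significant evidence of an association between additive concentration (%) and tensile strength, after adjusting for the other predictors.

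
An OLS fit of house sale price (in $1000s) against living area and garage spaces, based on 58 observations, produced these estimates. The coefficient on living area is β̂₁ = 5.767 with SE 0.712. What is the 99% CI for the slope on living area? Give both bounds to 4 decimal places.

(3.8672, 7.6668)

df = n − k − 1 = 58 − 2 − 1 = 55.
t* = t_{0.005, 55} = 2.668216.
Margin = t* × SE = 2.668216 × 0.712 = 1.899770.
CI: 5.767 ± 1.899770 → (3.8672, 7.6668).
With 99% confidence, each one-unit increase in living area is associated with a change of between 3.8672 and 7.6668 $1000s in house sale price, holding the other predictors fixed.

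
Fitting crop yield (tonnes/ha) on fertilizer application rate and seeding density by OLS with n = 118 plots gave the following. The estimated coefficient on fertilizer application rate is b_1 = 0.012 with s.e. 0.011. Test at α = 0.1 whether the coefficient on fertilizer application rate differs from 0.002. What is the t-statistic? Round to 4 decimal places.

t = 0.9091

H₀: β₁ = 0.002 vs H₁: β₁ ≠ 0.002.
t = (b_1 − β₁⁰)/SE = (0.012 − 0.002) / 0.011 = 0.9091.
df = n − k − 1 = 118 − 2 − 1 = 115.
Two-sided p ≈ 0.3652, which is ≥ 0.1, so fail to reject H₀.
The data are consistent with a true slope of 0.002 tonnes/ha per unit of fertilizer application rate, holding the other predictors fixed.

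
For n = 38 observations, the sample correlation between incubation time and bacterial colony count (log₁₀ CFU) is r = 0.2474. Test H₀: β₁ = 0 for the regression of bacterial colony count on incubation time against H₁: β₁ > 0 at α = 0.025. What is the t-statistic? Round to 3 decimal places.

t = r·√(n − 2)/√(1 − r²) = 0.2474·√36/√0.938793 = 1.532.
df = n − 2 = 36.
One-sided p ≈ 0.0671, which is ≥ 0.025, so fail to reject H₀.
The data do not give significant evidence of a linear association between incubation time and bacterial colony count.

t = 1.532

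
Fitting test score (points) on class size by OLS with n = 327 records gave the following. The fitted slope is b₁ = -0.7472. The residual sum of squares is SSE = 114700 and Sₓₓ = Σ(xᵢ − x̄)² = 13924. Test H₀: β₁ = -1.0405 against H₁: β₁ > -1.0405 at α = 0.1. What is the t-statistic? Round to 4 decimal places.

MSE = SSE/(n − 2) = 114700/325 = 352.923.
SE(b₁) = √(MSE/Sₓₓ) = √(352.923/13924) = 0.159205.
t = (-0.7472 − (-1.0405)) / 0.159205 = 1.8423.
df = n − 2 = 325.
One-sided p ≈ 0.0332, which is < 0.1, so reject H₀.
There is evidence that the true slope on class size exceeds -1.0405 points per unit.

t = 1.8423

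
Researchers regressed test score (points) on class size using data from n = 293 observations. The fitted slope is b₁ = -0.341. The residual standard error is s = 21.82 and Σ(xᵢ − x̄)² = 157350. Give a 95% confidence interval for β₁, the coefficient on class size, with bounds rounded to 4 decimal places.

(-0.4493, -0.2327)

SE(b₁) = s/√Sₓₓ = 21.82/√157350 = 0.0550074.
df = n − 2 = 291.
t* = t_{0.025, 291} = 1.96815.
Margin = t* × SE = 1.96815 × 0.0550074 = 0.108263.
CI: -0.341 ± 0.108263 → (-0.4493, -0.2327).
With 95% confidence, each one-unit increase in class size is associated with a change of between -0.4493 and -0.2327 points in test score.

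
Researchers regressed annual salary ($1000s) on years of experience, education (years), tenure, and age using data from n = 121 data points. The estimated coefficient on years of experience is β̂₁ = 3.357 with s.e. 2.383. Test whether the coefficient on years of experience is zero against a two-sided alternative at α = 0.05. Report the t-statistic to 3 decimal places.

H₀: β₁ = 0 vs H₁: β₁ ≠ 0.
t = (β̂₁ − β₁⁰)/SE = 3.357 / 2.383 = 1.409.
df = n − k − 1 = 121 − 4 − 1 = 116.
Two-sided p ≈ 0.1616, which is ≥ 0.05, so fail to reject H₀.
The data do not give significant evidence of an association between years of experience and annual salary, after adjusting for the other predictors.

t = 1.409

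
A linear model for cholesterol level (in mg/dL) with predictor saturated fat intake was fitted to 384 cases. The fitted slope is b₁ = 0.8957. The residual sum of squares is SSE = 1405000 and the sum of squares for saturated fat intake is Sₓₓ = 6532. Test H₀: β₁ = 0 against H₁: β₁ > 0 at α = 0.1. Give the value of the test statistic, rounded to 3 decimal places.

t = 1.194

MSE = SSE/(n − 2) = 1405000/382 = 3678.01.
SE(b₁) = √(MSE/Sₓₓ) = √(3678.01/6532) = 0.750384.
t = 0.8957 / 0.750384 = 1.194.
df = n − 2 = 382.
One-sided p ≈ 0.1167, which is ≥ 0.1, so fail to reject H₀.
The data do not give significant evidence that the true slope on saturated fat intake is positive.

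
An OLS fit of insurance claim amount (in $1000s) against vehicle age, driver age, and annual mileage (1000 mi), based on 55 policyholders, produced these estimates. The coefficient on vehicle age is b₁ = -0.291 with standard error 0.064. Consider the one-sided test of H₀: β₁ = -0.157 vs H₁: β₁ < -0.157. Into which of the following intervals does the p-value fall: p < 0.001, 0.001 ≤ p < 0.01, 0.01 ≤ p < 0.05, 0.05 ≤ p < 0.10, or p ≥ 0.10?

t = (-0.291 − (-0.157)) / 0.064 = -2.094.
df = n − k − 1 = 55 − 3 − 1 = 51.
One-sided p = P(T_{51} < t) ≈ 0.0206.
So 0.01 ≤ p < 0.05.

0.01 ≤ p < 0.05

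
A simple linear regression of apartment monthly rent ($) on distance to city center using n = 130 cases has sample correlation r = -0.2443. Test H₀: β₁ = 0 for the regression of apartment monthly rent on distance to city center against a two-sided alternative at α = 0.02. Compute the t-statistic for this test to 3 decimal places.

t = -2.850

t = r·√(n − 2)/√(1 − r²) = -0.2443·√128/√0.940318 = -2.850.
df = n − 2 = 128.
Two-sided p ≈ 0.0051, which is < 0.02, so reject H₀.
There is evidence of a linear association between distance to city center and apartment monthly rent.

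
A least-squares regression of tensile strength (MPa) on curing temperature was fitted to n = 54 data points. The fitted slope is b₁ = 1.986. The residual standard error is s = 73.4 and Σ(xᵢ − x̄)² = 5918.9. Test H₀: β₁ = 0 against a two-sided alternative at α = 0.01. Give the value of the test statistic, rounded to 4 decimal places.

t = 2.0816

SE(b₁) = s/√Sₓₓ = 73.4/√5918.9 = 0.95406.
t = 1.986 / 0.95406 = 2.0816.
df = n − 2 = 52.
Two-sided p ≈ 0.0423, which is ≥ 0.01, so fail to reject H₀.
The data do not give significant evidence of an association between curing temperature and tensile strength.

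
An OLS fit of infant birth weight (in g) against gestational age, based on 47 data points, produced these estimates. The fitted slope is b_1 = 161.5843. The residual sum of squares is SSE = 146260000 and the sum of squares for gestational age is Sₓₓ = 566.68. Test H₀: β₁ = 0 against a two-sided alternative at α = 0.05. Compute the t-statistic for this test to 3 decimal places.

t = 2.134

MSE = SSE/(n − 2) = 146260000/45 = 3.25022e+06.
SE(b_1) = √(MSE/Sₓₓ) = √(3.25022e+06/566.68) = 75.7334.
t = 161.5843 / 75.7334 = 2.134.
df = n − 2 = 45.
Two-sided p ≈ 0.0384, which is < 0.05, so reject H₀.
There is evidence that gestational age is associated with infant birth weight.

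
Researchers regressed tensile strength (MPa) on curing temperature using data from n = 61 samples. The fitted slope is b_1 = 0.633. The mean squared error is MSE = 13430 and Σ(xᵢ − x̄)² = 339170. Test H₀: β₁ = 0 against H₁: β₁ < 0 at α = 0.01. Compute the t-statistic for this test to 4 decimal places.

t = 3.1811

SE(b_1) = √(MSE/Sₓₓ) = √(13430/339170) = 0.198989.
t = 0.633 / 0.198989 = 3.1811.
df = n − 2 = 59.
One-sided p ≈ 0.9988, which is ≥ 0.01, so fail to reject H₀.
The data do not give significant evidence that the true slope on curing temperature is negative.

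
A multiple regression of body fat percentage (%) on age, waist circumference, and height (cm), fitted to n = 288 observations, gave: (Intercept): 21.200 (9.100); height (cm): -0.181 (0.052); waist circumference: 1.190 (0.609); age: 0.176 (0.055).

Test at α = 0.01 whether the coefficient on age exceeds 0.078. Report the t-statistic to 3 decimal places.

Read off: b = 0.176, SE = 0.055 for age.
H₀: β₁ = 0.078 vs H₁: β₁ > 0.078.
t = (0.176 − 0.078) / 0.055 = 1.782.
df = n − k − 1 = 288 − 3 − 1 = 284.
One-sided p ≈ 0.0379, which is ≥ 0.01, so fail to reject H₀.
The data do not give significant evidence that the true slope on age exceeds 0.078 % per unit, holding the other predictors fixed.

t = 1.782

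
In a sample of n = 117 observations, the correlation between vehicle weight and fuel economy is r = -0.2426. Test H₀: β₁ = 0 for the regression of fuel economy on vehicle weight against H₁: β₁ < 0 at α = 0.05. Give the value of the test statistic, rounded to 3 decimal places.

t = r·√(n − 2)/√(1 − r²) = -0.2426·√115/√0.941145 = -2.682.
df = n − 2 = 115.
One-sided p ≈ 0.0042, which is < 0.05, so reject H₀.
There is evidence of a linear association between vehicle weight and fuel economy.

t = -2.682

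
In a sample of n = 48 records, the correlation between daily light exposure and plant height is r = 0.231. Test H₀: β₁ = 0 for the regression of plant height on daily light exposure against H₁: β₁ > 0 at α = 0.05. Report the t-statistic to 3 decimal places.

t = 1.610

t = r·√(n − 2)/√(1 − r²) = 0.231·√46/√0.946639 = 1.610.
df = n − 2 = 46.
One-sided p ≈ 0.0571, which is ≥ 0.05, so fail to reject H₀.
The data do not give significant evidence of a linear association between daily light exposure and plant height.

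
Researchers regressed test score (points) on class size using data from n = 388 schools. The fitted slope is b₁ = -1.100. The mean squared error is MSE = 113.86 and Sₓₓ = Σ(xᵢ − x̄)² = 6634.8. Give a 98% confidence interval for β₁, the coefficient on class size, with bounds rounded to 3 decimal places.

(-1.406, -0.794)

SE(b₁) = √(MSE/Sₓₓ) = √(113.86/6634.8) = 0.131.
df = n − 2 = 386.
t* = t_{0.01, 386} = 2.336047.
Margin = t* × SE = 2.336047 × 0.131 = 0.30602.
CI: -1.100 ± 0.30602 → (-1.406, -0.794).
With 98% confidence, each one-unit increase in class size is associated with a change of between -1.406 and -0.794 points in test score.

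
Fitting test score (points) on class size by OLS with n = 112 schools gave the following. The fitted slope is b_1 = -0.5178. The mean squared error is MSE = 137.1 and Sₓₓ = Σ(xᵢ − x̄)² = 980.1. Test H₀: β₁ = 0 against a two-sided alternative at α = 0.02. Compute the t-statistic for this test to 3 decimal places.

SE(b_1) = √(MSE/Sₓₓ) = √(137.1/980.1) = 0.37401.
t = -0.5178 / 0.37401 = -1.384.
df = n − 2 = 110.
Two-sided p ≈ 0.1690, which is ≥ 0.02, so fail to reject H₀.
The data do not give significant evidence of an association between class size and test score.

t = -1.384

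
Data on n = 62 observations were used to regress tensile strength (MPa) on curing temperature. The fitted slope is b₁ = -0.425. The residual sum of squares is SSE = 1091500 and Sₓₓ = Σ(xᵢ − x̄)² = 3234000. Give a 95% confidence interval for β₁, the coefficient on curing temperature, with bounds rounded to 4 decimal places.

(-0.5750, -0.2750)

MSE = SSE/(n − 2) = 1091500/60 = 18191.7.
SE(b₁) = √(MSE/Sₓₓ) = √(18191.7/3234000) = 0.0750009.
df = n − 2 = 60.
t* = t_{0.025, 60} = 2.000298.
Margin = t* × SE = 2.000298 × 0.0750009 = 0.150024.
CI: -0.425 ± 0.150024 → (-0.5750, -0.2750).
With 95% confidence, each one-unit increase in curing temperature is associated with a change of between -0.5750 and -0.2750 MPa in tensile strength.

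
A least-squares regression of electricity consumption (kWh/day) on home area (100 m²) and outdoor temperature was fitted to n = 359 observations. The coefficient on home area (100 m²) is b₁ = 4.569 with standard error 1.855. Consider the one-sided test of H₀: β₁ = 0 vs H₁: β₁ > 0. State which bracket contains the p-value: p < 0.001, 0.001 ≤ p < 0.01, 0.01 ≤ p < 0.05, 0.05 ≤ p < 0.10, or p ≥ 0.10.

0.001 ≤ p < 0.01

t = 4.569 / 1.855 = 2.463.
df = n − k − 1 = 359 − 2 − 1 = 356.
One-sided p = P(T_{356} > t) ≈ 0.0071.
So 0.001 ≤ p < 0.01.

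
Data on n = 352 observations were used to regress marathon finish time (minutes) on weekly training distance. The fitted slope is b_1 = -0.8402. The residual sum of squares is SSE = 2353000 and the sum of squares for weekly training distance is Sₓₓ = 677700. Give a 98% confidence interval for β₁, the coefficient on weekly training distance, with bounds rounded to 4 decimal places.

(-1.0730, -0.6074)

MSE = SSE/(n − 2) = 2353000/350 = 6722.86.
SE(b_1) = √(MSE/Sₓₓ) = √(6722.86/677700) = 0.0995997.
df = n − 2 = 350.
t* = t_{0.01, 350} = 2.337049.
Margin = t* × SE = 2.337049 × 0.0995997 = 0.232769.
CI: -0.8402 ± 0.232769 → (-1.0730, -0.6074).
With 98% confidence, each one-unit increase in weekly training distance is associated with a change of between -1.0730 and -0.6074 minutes in marathon finish time.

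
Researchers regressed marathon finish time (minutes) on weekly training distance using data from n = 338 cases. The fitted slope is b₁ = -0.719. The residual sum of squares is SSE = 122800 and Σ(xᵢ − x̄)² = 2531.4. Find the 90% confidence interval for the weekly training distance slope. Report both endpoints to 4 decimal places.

(-1.3457, -0.0923)

MSE = SSE/(n − 2) = 122800/336 = 365.476.
SE(b₁) = √(MSE/Sₓₓ) = √(365.476/2531.4) = 0.37997.
df = n − 2 = 336.
t* = t_{0.05, 336} = 1.649401.
Margin = t* × SE = 1.649401 × 0.37997 = 0.626723.
CI: -0.719 ± 0.626723 → (-1.3457, -0.0923).
With 90% confidence, each one-unit increase in weekly training distance is associated with a change of between -1.3457 and -0.0923 minutes in marathon finish time.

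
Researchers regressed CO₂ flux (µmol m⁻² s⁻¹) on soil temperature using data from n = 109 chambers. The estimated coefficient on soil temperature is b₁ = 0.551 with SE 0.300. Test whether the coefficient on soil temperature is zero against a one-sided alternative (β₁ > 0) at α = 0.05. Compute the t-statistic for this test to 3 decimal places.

H₀: β₁ = 0 vs H₁: β₁ > 0.
t = (b₁ − β₁⁰)/SE = 0.551 / 0.300 = 1.837.
df = n − 2 = 109 − 2 = 107.
One-sided p ≈ 0.0345, which is < 0.05, so reject H₀.
There is evidence that the true slope on soil temperature is positive.

t = 1.837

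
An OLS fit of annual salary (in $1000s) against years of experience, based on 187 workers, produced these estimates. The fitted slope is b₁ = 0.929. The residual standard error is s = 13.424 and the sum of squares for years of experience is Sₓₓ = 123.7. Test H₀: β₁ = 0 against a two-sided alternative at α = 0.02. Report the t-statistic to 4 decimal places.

t = 0.7697

SE(b₁) = s/√Sₓₓ = 13.424/√123.7 = 1.20697.
t = 0.929 / 1.20697 = 0.7697.
df = n − 2 = 185.
Two-sided p ≈ 0.4425, which is ≥ 0.02, so fail to reject H₀.
The data do not give significant evidence of an association between years of experience and annual salary.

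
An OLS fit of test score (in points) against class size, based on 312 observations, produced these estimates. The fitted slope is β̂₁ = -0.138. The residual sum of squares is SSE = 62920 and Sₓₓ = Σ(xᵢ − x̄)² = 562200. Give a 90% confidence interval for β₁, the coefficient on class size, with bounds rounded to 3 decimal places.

(-0.169, -0.107)

MSE = SSE/(n − 2) = 62920/310 = 202.968.
SE(β̂₁) = √(MSE/Sₓₓ) = √(202.968/562200) = 0.0190006.
df = n − 2 = 310.
t* = t_{0.05, 310} = 1.649784.
Margin = t* × SE = 1.649784 × 0.0190006 = 0.03135.
CI: -0.138 ± 0.03135 → (-0.169, -0.107).
With 90% confidence, each one-unit increase in class size is associated with a change of between -0.169 and -0.107 points in test score.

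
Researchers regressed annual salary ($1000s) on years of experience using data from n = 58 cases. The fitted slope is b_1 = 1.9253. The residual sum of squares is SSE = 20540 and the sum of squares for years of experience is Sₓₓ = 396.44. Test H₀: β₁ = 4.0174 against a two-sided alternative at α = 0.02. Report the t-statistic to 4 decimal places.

t = -2.1750

MSE = SSE/(n − 2) = 20540/56 = 366.786.
SE(b_1) = √(MSE/Sₓₓ) = √(366.786/396.44) = 0.961872.
t = (1.9253 − 4.0174) / 0.961872 = -2.1750.
df = n − 2 = 56.
Two-sided p ≈ 0.0339, which is ≥ 0.02, so fail to reject H₀.
The data are consistent with a true slope of 4.0174 $1000s per unit of years of experience.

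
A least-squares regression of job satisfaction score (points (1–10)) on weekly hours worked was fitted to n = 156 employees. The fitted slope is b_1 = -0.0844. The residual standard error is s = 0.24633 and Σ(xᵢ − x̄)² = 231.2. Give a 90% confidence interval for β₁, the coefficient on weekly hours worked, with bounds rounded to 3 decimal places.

(-0.111, -0.058)

SE(b_1) = s/√Sₓₓ = 0.24633/√231.2 = 0.0162003.
df = n − 2 = 154.
t* = t_{0.05, 154} = 1.654808.
Margin = t* × SE = 1.654808 × 0.0162003 = 0.02681.
CI: -0.0844 ± 0.02681 → (-0.111, -0.058).
With 90% confidence, each one-unit increase in weekly hours worked is associated with a change of between -0.111 and -0.058 points (1–10) in job satisfaction score.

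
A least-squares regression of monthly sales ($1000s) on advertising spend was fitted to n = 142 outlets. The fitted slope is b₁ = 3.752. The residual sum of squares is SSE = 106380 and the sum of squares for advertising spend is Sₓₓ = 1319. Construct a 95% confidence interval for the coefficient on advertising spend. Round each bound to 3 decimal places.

MSE = SSE/(n − 2) = 106380/140 = 759.857.
SE(b₁) = √(MSE/Sₓₓ) = √(759.857/1319) = 0.759003.
df = n − 2 = 140.
t* = t_{0.025, 140} = 1.977054.
Margin = t* × SE = 1.977054 × 0.759003 = 1.50059.
CI: 3.752 ± 1.50059 → (2.251, 5.253).
With 95% confidence, each one-unit increase in advertising spend is associated with a change of between 2.251 and 5.253 $1000s in monthly sales.

(2.251, 5.253)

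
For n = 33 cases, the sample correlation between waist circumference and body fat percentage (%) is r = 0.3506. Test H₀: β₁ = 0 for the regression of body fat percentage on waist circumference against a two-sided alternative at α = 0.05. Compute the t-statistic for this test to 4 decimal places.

t = r·√(n − 2)/√(1 − r²) = 0.3506·√31/√0.87708 = 2.0844.
df = n − 2 = 31.
Two-sided p ≈ 0.0455, which is < 0.05, so reject H₀.
There is evidence of a linear association between waist circumference and body fat percentage.

t = 2.0844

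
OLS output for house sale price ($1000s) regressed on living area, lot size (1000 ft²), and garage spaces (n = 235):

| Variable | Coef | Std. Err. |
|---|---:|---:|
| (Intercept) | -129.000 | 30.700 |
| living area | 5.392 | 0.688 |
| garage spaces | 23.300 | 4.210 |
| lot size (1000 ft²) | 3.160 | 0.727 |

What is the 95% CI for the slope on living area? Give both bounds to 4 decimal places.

Read off: b = 5.392, SE = 0.688 for living area.
df = n − k − 1 = 235 − 3 − 1 = 231.
t* = t_{0.025, 231} = 1.970287.
Margin = t* × SE = 1.970287 × 0.688 = 1.355557.
CI: 5.392 ± 1.355557 → (4.0364, 6.7476).

(4.0364, 6.7476)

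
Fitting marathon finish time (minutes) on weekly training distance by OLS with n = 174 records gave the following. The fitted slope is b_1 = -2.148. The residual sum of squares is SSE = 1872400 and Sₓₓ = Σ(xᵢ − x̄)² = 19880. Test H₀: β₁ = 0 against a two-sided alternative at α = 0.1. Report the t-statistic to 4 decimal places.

t = -2.9027

MSE = SSE/(n − 2) = 1872400/172 = 10886.
SE(b_1) = √(MSE/Sₓₓ) = √(10886/19880) = 0.739992.
t = -2.148 / 0.739992 = -2.9027.
df = n − 2 = 172.
Two-sided p ≈ 0.0042, which is < 0.1, so reject H₀.
There is evidence that weekly training distance is associated with marathon finish time.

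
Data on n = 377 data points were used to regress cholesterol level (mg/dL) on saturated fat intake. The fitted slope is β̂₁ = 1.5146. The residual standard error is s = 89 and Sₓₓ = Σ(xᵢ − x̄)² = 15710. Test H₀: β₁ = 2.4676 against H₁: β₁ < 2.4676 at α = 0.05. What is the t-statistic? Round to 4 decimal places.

t = -1.3421

SE(β̂₁) = s/√Sₓₓ = 89/√15710 = 0.710071.
t = (1.5146 − 2.4676) / 0.710071 = -1.3421.
df = n − 2 = 375.
One-sided p ≈ 0.0902, which is ≥ 0.05, so fail to reject H₀.
The data do not give significant evidence that the true slope on saturated fat intake is below 2.4676 mg/dL per unit.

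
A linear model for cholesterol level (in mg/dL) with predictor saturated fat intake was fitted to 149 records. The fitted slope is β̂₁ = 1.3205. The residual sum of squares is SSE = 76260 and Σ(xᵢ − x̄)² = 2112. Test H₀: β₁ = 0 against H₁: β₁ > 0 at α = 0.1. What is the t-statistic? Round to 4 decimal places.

t = 2.6644

MSE = SSE/(n − 2) = 76260/147 = 518.776.
SE(β̂₁) = √(MSE/Sₓₓ) = √(518.776/2112) = 0.495613.
t = 1.3205 / 0.495613 = 2.6644.
df = n − 2 = 147.
One-sided p ≈ 0.0043, which is < 0.1, so reject H₀.
There is evidence that the true slope on saturated fat intake is positive.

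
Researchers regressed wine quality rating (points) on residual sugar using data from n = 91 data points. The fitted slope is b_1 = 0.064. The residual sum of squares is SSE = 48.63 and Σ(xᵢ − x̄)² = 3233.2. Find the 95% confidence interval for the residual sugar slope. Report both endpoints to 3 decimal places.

(0.038, 0.090)

MSE = SSE/(n − 2) = 48.63/89 = 0.546404.
SE(b_1) = √(MSE/Sₓₓ) = √(0.546404/3233.2) = 0.0129999.
df = n − 2 = 89.
t* = t_{0.025, 89} = 1.986979.
Margin = t* × SE = 1.986979 × 0.0129999 = 0.02583.
CI: 0.064 ± 0.02583 → (0.038, 0.090).
With 95% confidence, each one-unit increase in residual sugar is associated with a change of between 0.038 and 0.090 points in wine quality rating.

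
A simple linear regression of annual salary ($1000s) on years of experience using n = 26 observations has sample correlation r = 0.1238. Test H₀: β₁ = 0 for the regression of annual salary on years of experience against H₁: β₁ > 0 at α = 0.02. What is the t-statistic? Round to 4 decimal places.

t = 0.6112

t = r·√(n − 2)/√(1 − r²) = 0.1238·√24/√0.984674 = 0.6112.
df = n − 2 = 24.
One-sided p ≈ 0.2734, which is ≥ 0.02, so fail to reject H₀.
The data do not give significant evidence of a linear association between years of experience and annual salary.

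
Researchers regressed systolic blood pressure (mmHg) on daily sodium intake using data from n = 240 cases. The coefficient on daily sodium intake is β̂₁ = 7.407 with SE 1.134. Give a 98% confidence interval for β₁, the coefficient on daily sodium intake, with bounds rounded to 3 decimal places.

(4.751, 10.063)

df = n − 2 = 240 − 2 = 238.
t* = t_{0.01, 238} = 2.342118.
Margin = t* × SE = 2.342118 × 1.134 = 2.65596.
CI: 7.407 ± 2.65596 → (4.751, 10.063).
With 98% confidence, each one-unit increase in daily sodium intake is associated with a change of between 4.751 and 10.063 mmHg in systolic blood pressure.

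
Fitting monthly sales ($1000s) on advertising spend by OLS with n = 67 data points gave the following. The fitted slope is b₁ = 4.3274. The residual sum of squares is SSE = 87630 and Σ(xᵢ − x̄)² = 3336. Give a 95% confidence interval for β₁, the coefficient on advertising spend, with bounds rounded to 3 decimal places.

(3.058, 5.597)

MSE = SSE/(n − 2) = 87630/65 = 1348.15.
SE(b₁) = √(MSE/Sₓₓ) = √(1348.15/3336) = 0.635707.
df = n − 2 = 65.
t* = t_{0.025, 65} = 1.997138.
Margin = t* × SE = 1.997138 × 0.635707 = 1.26959.
CI: 4.3274 ± 1.26959 → (3.058, 5.597).
With 95% confidence, each one-unit increase in advertising spend is associated with a change of between 3.058 and 5.597 $1000s in monthly sales.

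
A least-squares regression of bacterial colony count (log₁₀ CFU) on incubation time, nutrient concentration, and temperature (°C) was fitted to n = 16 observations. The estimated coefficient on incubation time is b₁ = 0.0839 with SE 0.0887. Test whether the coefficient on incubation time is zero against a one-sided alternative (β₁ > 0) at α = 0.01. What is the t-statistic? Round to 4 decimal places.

t = 0.9459

H₀: β₁ = 0 vs H₁: β₁ > 0.
t = (b₁ − β₁⁰)/SE = 0.0839 / 0.0887 = 0.9459.
df = n − k − 1 = 16 − 3 − 1 = 12.
One-sided p ≈ 0.1814, which is ≥ 0.01, so fail to reject H₀.
The data do not give significant evidence that the true slope on incubation time is positive, holding the other predictors fixed.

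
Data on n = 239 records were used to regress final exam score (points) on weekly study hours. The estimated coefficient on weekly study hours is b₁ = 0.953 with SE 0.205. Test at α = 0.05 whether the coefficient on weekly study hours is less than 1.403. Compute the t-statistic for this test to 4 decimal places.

t = -2.1951

H₀: β₁ = 1.403 vs H₁: β₁ < 1.403.
t = (b₁ − β₁⁰)/SE = (0.953 − 1.403) / 0.205 = -2.1951.
df = n − 2 = 239 − 2 = 237.
One-sided p ≈ 0.0146, which is < 0.05, so reject H₀.
There is evidence that the true slope on weekly study hours is below 1.403 points per unit.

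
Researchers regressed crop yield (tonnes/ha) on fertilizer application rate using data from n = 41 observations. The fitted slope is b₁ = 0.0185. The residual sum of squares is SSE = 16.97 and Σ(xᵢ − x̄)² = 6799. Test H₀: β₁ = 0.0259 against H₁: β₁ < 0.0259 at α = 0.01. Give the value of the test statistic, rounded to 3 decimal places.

t = -0.925

MSE = SSE/(n − 2) = 16.97/39 = 0.435128.
SE(b₁) = √(MSE/Sₓₓ) = √(0.435128/6799) = 0.00799993.
t = (0.0185 − 0.0259) / 0.00799993 = -0.925.
df = n − 2 = 39.
One-sided p ≈ 0.1803, which is ≥ 0.01, so fail to reject H₀.
The data do not give significant evidence that the true slope on fertilizer application rate is below 0.0259 tonnes/ha per unit.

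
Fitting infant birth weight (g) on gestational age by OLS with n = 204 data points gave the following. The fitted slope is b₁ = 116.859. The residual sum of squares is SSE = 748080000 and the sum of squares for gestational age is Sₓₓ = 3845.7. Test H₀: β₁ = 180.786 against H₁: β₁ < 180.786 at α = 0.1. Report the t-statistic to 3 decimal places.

t = -2.060

MSE = SSE/(n − 2) = 748080000/202 = 3.70337e+06.
SE(b₁) = √(MSE/Sₓₓ) = √(3.70337e+06/3845.7) = 31.0321.
t = (116.859 − 180.786) / 31.0321 = -2.060.
df = n − 2 = 202.
One-sided p ≈ 0.0203, which is < 0.1, so reject H₀.
There is evidence that the true slope on gestational age is below 180.786 g per unit.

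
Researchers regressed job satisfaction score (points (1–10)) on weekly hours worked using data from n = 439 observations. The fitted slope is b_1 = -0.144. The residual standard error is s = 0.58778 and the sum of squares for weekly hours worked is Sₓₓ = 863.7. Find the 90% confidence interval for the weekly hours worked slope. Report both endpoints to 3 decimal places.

SE(b_1) = s/√Sₓₓ = 0.58778/√863.7 = 0.0200002.
df = n − 2 = 437.
t* = t_{0.05, 437} = 1.648348.
Margin = t* × SE = 1.648348 × 0.0200002 = 0.03297.
CI: -0.144 ± 0.03297 → (-0.177, -0.111).
With 90% confidence, each one-unit increase in weekly hours worked is associated with a change of between -0.177 and -0.111 points (1–10) in job satisfaction score.

(-0.177, -0.111)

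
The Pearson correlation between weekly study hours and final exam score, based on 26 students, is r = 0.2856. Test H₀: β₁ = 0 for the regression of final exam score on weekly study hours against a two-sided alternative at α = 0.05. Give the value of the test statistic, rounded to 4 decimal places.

t = r·√(n − 2)/√(1 − r²) = 0.2856·√24/√0.918433 = 1.4600.
df = n − 2 = 24.
Two-sided p ≈ 0.1573, which is ≥ 0.05, so fail to reject H₀.
The data do not give significant evidence of a linear association between weekly study hours and final exam score.

t = 1.4600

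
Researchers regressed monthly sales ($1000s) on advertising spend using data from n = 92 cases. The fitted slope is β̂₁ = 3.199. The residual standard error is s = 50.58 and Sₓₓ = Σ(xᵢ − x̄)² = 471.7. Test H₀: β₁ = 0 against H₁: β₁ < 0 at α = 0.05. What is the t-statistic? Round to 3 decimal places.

SE(β̂₁) = s/√Sₓₓ = 50.58/√471.7 = 2.32887.
t = 3.199 / 2.32887 = 1.374.
df = n − 2 = 90.
One-sided p ≈ 0.9135, which is ≥ 0.05, so fail to reject H₀.
The data do not give significant evidence that the true slope on advertising spend is negative.

t = 1.374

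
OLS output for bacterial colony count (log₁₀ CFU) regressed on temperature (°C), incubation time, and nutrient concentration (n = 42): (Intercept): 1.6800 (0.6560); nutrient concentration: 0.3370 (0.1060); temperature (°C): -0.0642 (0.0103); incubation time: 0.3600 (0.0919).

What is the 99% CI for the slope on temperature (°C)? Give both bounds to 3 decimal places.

Read off: b = -0.0642, SE = 0.0103 for temperature (°C).
df = n − k − 1 = 42 − 3 − 1 = 38.
t* = t_{0.005, 38} = 2.711558.
Margin = t* × SE = 2.711558 × 0.0103 = 0.02793.
CI: -0.0642 ± 0.02793 → (-0.092, -0.036).

(-0.092, -0.036)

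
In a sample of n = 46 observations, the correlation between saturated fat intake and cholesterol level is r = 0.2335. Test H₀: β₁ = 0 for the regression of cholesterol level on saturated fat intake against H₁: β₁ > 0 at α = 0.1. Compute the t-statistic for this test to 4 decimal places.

t = 1.5929

t = r·√(n − 2)/√(1 − r²) = 0.2335·√44/√0.945478 = 1.5929.
df = n − 2 = 44.
One-sided p ≈ 0.0592, which is < 0.1, so reject H₀.
There is evidence of a linear association between saturated fat intake and cholesterol level.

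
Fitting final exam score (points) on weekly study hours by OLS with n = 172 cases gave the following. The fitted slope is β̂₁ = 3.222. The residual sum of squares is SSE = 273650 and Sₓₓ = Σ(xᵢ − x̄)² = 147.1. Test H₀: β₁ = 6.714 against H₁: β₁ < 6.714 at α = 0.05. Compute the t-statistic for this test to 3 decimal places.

MSE = SSE/(n − 2) = 273650/170 = 1609.71.
SE(β̂₁) = √(MSE/Sₓₓ) = √(1609.71/147.1) = 3.30801.
t = (3.222 − 6.714) / 3.30801 = -1.056.
df = n − 2 = 170.
One-sided p ≈ 0.1463, which is ≥ 0.05, so fail to reject H₀.
The data do not give significant evidence that the true slope on weekly study hours is below 6.714 points per unit.

t = -1.056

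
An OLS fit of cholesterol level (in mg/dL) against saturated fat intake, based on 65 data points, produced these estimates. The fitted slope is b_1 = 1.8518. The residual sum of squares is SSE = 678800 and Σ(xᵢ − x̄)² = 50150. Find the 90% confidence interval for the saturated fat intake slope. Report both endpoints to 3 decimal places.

MSE = SSE/(n − 2) = 678800/63 = 10774.6.
SE(b_1) = √(MSE/Sₓₓ) = √(10774.6/50150) = 0.463516.
df = n − 2 = 63.
t* = t_{0.05, 63} = 1.669402.
Margin = t* × SE = 1.669402 × 0.463516 = 0.77380.
CI: 1.8518 ± 0.77380 → (1.078, 2.626).
With 90% confidence, each one-unit increase in saturated fat intake is associated with a change of between 1.078 and 2.626 mg/dL in cholesterol level.

(1.078, 2.626)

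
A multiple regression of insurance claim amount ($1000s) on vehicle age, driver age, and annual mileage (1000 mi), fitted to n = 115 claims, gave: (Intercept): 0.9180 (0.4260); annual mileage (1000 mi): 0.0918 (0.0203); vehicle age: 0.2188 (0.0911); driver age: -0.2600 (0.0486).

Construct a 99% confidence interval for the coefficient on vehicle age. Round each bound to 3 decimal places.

Read off: b = 0.2188, SE = 0.0911 for vehicle age.
df = n − k − 1 = 115 − 3 − 1 = 111.
t* = t_{0.005, 111} = 2.620849.
Margin = t* × SE = 2.620849 × 0.0911 = 0.23876.
CI: 0.2188 ± 0.23876 → (-0.020, 0.458).

(-0.020, 0.458)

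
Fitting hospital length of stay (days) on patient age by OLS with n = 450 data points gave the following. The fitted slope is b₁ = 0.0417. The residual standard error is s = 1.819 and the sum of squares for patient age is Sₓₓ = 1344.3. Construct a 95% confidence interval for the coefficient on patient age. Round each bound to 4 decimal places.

(-0.0558, 0.1392)

SE(b₁) = s/√Sₓₓ = 1.819/√1344.3 = 0.0496118.
df = n − 2 = 448.
t* = t_{0.025, 448} = 1.965273.
Margin = t* × SE = 1.965273 × 0.0496118 = 0.097501.
CI: 0.0417 ± 0.097501 → (-0.0558, 0.1392).
With 95% confidence, each one-unit increase in patient age is associated with a change of between -0.0558 and 0.1392 days in hospital length of stay.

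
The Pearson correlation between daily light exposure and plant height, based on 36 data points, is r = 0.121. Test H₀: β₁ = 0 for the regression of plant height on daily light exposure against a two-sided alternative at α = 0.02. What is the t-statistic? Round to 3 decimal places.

t = r·√(n − 2)/√(1 − r²) = 0.121·√34/√0.985359 = 0.711.
df = n − 2 = 34.
Two-sided p ≈ 0.4821, which is ≥ 0.02, so fail to reject H₀.
The data do not give significant evidence of a linear association between daily light exposure and plant height.

t = 0.711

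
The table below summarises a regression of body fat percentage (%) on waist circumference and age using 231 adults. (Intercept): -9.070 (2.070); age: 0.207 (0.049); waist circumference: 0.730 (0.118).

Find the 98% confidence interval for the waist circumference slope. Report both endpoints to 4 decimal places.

Read off: b = 0.730, SE = 0.118 for waist circumference.
df = n − k − 1 = 231 − 2 − 1 = 228.
t* = t_{0.01, 228} = 2.342814.
Margin = t* × SE = 2.342814 × 0.118 = 0.276452.
CI: 0.730 ± 0.276452 → (0.4535, 1.0065).

(0.4535, 1.0065)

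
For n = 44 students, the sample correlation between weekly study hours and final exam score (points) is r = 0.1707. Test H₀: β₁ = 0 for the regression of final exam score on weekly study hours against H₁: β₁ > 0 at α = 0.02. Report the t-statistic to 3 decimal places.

t = r·√(n − 2)/√(1 − r²) = 0.1707·√42/√0.970862 = 1.123.
df = n − 2 = 42.
One-sided p ≈ 0.1340, which is ≥ 0.02, so fail to reject H₀.
The data do not give significant evidence of a linear association between weekly study hours and final exam score.

t = 1.123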